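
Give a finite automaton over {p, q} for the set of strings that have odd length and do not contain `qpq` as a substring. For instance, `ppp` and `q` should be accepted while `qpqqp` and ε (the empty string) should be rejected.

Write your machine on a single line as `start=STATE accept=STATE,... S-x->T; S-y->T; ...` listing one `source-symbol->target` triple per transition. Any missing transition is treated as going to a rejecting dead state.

Build one automaton per condition and run them in lockstep. One (2 states) tracks the input length modulo 2; the other (4 states) tracks partial matches of the forbidden pattern `qpq`. Each combined state is a pair, one component from each; accept when both components accept.
With 8 states:
        p   q  
>  S0   S1  S2 
 * S1   S0  S3 
 * S2   S4  S3 
   S3   S5  S2 
   S4   S1  S6 
 * S5   S0  S7 
   S6   S7  S7 
   S7   S6  S6 
(> = start, * = accepting)

start=S0; accept=S1,S2,S5; S0-p->S1; S0-q->S2; S1-p->S0; S1-q->S3; S2-p->S4; S2-q->S3; S3-p->S5; S3-q->S2; S4-p->S1; S4-q->S6; S5-p->S0; S5-q->S7; S6-p->S7; S6-q->S7; S7-p->S6; S7-q->S6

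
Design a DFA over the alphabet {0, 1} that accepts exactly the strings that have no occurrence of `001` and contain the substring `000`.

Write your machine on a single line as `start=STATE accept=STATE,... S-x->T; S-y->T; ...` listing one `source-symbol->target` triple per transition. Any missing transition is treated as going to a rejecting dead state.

Run two small machines in parallel and take their product. The first has 4 states tracking partial matches of the forbidden pattern `001`; the second has 4 states tracking whether and how much of `000` has been seen. A product state is a pair (one from each), accepting exactly when both do.
       0  1 
>  A   B  A 
   B   C  A 
   C   D  E 
 * D   D  F 
   E   G  E 
   F   F  F 
   G   H  E 
   H   F  E 
(> = start, * = accepting)

start=A; accept=D; A-0->B; A-1->A; B-0->C; B-1->A; C-0->D; C-1->E; D-0->D; D-1->F; E-0->G; E-1->E; F-0->F; F-1->F; G-0->H; G-1->E; H-0->F; H-1->E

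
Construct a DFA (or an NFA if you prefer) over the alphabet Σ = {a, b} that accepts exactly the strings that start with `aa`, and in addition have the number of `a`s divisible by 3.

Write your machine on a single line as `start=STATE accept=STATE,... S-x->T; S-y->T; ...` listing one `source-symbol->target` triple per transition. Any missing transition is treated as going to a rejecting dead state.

start=S0; accept=S4; S0-a->S1; S0-b->S2; S1-a->S3; S1-b->S2; S2-a->S2; S2-b->S2; S3-a->S4; S3-b->S3; S4-a->S5; S4-b->S4; S5-a->S3; S5-b->S5

Handle the two conditions separately and then intersect. The first has 4 states tracking whether the input so far still matches the prefix `aa`; the second has 3 states tracking the count of `a`s modulo 3. A product state is a pair (one from each), accepting exactly when both do. Equivalent product states are then merged.
A 6-state machine:
        a   b  
>  S0   S1  S2 
   S1   S3  S2 
   S2   S2  S2 
   S3   S4  S3 
 * S4   S5  S4 
   S5   S3  S5 
(> = start, * = accepting)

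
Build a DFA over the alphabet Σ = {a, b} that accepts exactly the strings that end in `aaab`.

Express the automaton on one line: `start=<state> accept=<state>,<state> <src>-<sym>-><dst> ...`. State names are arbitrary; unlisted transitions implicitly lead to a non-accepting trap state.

Remember how much of `aaab` the current input suffix matches. State q0 means no match yet; q1 means the last symbol is `a`; q2 means the last 2 symbols are `aa`; q3 means the last 3 symbols are `aaa`; q4 means the last 4 symbols are `aaab`. Only q4 accepts. On a mismatch, fall back to the longest proper suffix that is still a prefix of `aaab`.
A 5-state machine:
        a   b  
>  q0   q1  q0 
   q1   q2  q0 
   q2   q3  q0 
   q3   q3  q4 
 * q4   q1  q0 
(> = start, * = accepting)

start=q0 accept=q4 q0-a->q1 q0-b->q0 q1-a->q2 q1-b->q0 q2-a->q3 q2-b->q0 q3-a->q3 q3-b->q4 q4-a->q1 q4-b->q0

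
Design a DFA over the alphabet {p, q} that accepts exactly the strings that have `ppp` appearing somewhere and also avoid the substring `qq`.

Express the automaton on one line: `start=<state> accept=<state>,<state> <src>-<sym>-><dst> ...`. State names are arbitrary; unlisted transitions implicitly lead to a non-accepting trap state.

start=S0 accept=S5,S7 S0-p->S1 S0-q->S2 S1-p->S3 S1-q->S2 S2-p->S1 S2-q->S4 S3-p->S5 S3-q->S2 S4-p->S6 S4-q->S4 S5-p->S5 S5-q->S7 S6-p->S8 S6-q->S4 S7-p->S5 S7-q->S9 S8-p->S9 S8-q->S4 S9-p->S9 S9-q->S9

Build one automaton per condition and run them in lockstep. The first has 4 states tracking whether and how much of `ppp` has been seen; the second has 3 states tracking partial matches of the forbidden pattern `qq`. A product state is a pair (one from each), accepting exactly when both do.
        p   q  
>  S0   S1  S2 
   S1   S3  S2 
   S2   S1  S4 
   S3   S5  S2 
   S4   S6  S4 
 * S5   S5  S7 
   S6   S8  S4 
 * S7   S5  S9 
   S8   S9  S4 
   S9   S9  S9 
(> = start, * = accepting)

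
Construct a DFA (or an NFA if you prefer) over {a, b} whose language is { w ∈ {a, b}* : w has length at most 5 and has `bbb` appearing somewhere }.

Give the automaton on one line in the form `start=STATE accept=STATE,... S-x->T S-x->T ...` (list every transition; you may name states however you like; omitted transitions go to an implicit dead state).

start=s0 accept=s9,s11,s12 s0-a->s1 s0-b->s2 s1-a->s3 s1-b->s4 s2-a->s3 s2-b->s5 s3-a->s6 s3-b->s7 s4-a->s6 s4-b->s8 s5-a->s6 s5-b->s9 s6-a->s6 s6-b->s6 s7-a->s6 s7-b->s10 s8-a->s6 s8-b->s11 s9-a->s11 s9-b->s11 s10-a->s6 s10-b->s12 s11-a->s12 s11-b->s12 s12-a->s6 s12-b->s6

Build one automaton per condition and run them in lockstep. One (7 states) tracks the input length, saturating at 6; the other (4 states) tracks whether and how much of `bbb` has been seen. Each combined state is a pair, one component from each; accept when both components accept. Equivalent product states are then merged.
A 13-state machine:
          a    b  
>  s0     s1   s2 
   s1     s3   s4 
   s2     s3   s5 
   s3     s6   s7 
   s4     s6   s8 
   s5     s6   s9 
   s6     s6   s6 
   s7     s6  s10 
   s8     s6  s11 
 * s9    s11  s11 
   s10    s6  s12 
 * s11   s12  s12 
 * s12    s6   s6 
(> = start, * = accepting)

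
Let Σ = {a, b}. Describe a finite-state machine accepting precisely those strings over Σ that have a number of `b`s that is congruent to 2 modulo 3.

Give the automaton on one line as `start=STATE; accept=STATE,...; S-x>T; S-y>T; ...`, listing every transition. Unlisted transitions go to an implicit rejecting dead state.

The only thing that matters is how many `b`s have appeared, reduced mod 3. Use one state per residue: q0 for 0, …, q2 for 2. Reading `b` moves to the next residue; anything else stays put. q2 is accepting.
A 3-state machine:
        a   b  
>  q0   q0  q1 
   q1   q1  q2 
 * q2   q2  q0 
(> = start, * = accepting)

start=q0; accept=q2; q0-a>q0; q0-b>q1; q1-a>q1; q1-b>q2; q2-a>q2; q2-b>q0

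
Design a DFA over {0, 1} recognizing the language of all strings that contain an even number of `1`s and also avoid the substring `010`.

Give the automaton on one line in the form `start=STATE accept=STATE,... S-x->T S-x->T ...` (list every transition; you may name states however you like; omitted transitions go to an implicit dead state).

Build one automaton per condition and run them in lockstep. The first has 2 states tracking the count of `1`s modulo 2; the second has 4 states tracking partial matches of the forbidden pattern `010`. A product state is a pair (one from each), accepting exactly when both do.
        0   1  
>* q0   q1  q2 
 * q1   q1  q3 
   q2   q4  q0 
   q3   q5  q0 
   q4   q4  q6 
   q5   q5  q7 
 * q6   q7  q2 
   q7   q7  q5 
(> = start, * = accepting)

start=q0 accept=q0,q1,q6 q0-0->q1 q0-1->q2 q1-0->q1 q1-1->q3 q2-0->q4 q2-1->q0 q3-0->q5 q3-1->q0 q4-0->q4 q4-1->q6 q5-0->q5 q5-1->q7 q6-0->q7 q6-1->q2 q7-0->q7 q7-1->q5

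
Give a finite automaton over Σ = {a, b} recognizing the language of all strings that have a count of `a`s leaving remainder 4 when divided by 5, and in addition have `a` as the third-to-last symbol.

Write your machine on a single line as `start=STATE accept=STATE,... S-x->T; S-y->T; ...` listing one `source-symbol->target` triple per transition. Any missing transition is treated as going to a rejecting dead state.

Build one automaton per condition and run them in lockstep. One (5 states) tracks the count of `a`s modulo 5; the other (15 states) tracks the last 3 symbols read. Each combined state is a pair, one component from each; accept when both components accept. Equivalent product states are then merged.
A 16-state machine:
          a    b  
>  S0     S1   S0 
   S1     S2   S1 
   S2     S3   S4 
   S3     S5   S6 
   S4     S7   S4 
 * S5     S0   S8 
   S6     S9  S10 
   S7    S11   S6 
 * S8     S0  S12 
 * S9     S0  S13 
   S10   S14  S10 
   S11    S0   S8 
 * S12    S0  S15 
   S13    S0  S12 
   S14    S0  S13 
   S15    S0  S15 
(> = start, * = accepting)

start=S0; accept=S5,S8,S9,S12; S0-a->S1; S0-b->S0; S1-a->S2; S1-b->S1; S2-a->S3; S2-b->S4; S3-a->S5; S3-b->S6; S4-a->S7; S4-b->S4; S5-a->S0; S5-b->S8; S6-a->S9; S6-b->S10; S7-a->S11; S7-b->S6; S8-a->S0; S8-b->S12; S9-a->S0; S9-b->S13; S10-a->S14; S10-b->S10; S11-a->S0; S11-b->S8; S12-a->S0; S12-b->S15; S13-a->S0; S13-b->S12; S14-a->S0; S14-b->S13; S15-a->S0; S15-b->S15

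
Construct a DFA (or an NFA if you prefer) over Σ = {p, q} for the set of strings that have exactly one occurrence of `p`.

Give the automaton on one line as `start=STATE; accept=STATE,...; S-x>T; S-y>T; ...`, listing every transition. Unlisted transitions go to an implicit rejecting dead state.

start=S0; accept=S1; S0-p>S1; S0-q>S0; S1-p>S2; S1-q>S1; S2-p>S2; S2-q>S2

Count `p`s, saturating at 2: state S0 means no `p` yet, S1 means one `p` seen, S2 means more than one. Each `p` increments (capped at S2); other symbols loop. Accept from {S1}.
3 states suffice.
        p   q  
>  S0   S1  S0 
 * S1   S2  S1 
   S2   S2  S2 
(> = start, * = accepting)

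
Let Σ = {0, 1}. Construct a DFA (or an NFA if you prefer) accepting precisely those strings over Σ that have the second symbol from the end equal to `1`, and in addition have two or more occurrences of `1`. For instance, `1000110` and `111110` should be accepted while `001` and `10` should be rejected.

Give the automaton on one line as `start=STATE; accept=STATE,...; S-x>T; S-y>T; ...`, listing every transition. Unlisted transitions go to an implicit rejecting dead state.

Build one automaton per condition and run them in lockstep. The first has 7 states tracking the last 2 symbols read; the second has 4 states tracking the count of `1`s, saturating at 3. A product state is a pair (one from each), accepting exactly when both do.
A 15-state machine:
       0  1 
>  A   B  C 
   B   D  E 
   C   F  G 
   D   D  E 
   E   F  G 
   F   H  I 
 * G   J  K 
   H   H  I 
   I   J  K 
 * J   L  M 
 * K   N  K 
   L   L  M 
   M   N  K 
 * N   O  M 
   O   O  M 
(> = start, * = accepting)

start=A; accept=G,J,K,N; A-0>B; A-1>C; B-0>D; B-1>E; C-0>F; C-1>G; D-0>D; D-1>E; E-0>F; E-1>G; F-0>H; F-1>I; G-0>J; G-1>K; H-0>H; H-1>I; I-0>J; I-1>K; J-0>L; J-1>M; K-0>N; K-1>K; L-0>L; L-1>M; M-0>N; M-1>K; N-0>O; N-1>M; O-0>O; O-1>M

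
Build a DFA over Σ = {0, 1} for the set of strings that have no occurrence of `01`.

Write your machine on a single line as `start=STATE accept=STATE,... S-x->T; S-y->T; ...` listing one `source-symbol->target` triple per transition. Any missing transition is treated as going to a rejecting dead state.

Track partial matches of the forbidden pattern `01`. State q2 is a dead state reached once `01` has occurred; every other state accepts. q0 means no part of `01` is currently matched.
        0   1  
>* q0   q1  q0 
 * q1   q1  q2 
   q2   q2  q2 
(> = start, * = accepting)

start=q0; accept=q0,q1; q0-0->q1; q0-1->q0; q1-0->q1; q1-1->q2; q2-0->q2; q2-1->q2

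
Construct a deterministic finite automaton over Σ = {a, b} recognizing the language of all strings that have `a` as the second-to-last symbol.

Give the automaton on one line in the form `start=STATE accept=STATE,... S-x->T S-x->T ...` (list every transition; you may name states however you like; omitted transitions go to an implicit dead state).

A DFA must remember the last 2 symbols (since which symbol is second-to-last isn't known until the input ends). Use one state per possible window of the last ≤2 symbols; accept from those whose window starts with `a`.
With 7 states:
        a   b  
>  S0   S1  S2 
   S1   S3  S4 
   S2   S5  S6 
 * S3   S3  S4 
 * S4   S5  S6 
   S5   S3  S4 
   S6   S5  S6 
(> = start, * = accepting)

start=S0 accept=S3,S4 S0-a->S1 S0-b->S2 S1-a->S3 S1-b->S4 S2-a->S5 S2-b->S6 S3-a->S3 S3-b->S4 S4-a->S5 S4-b->S6 S5-a->S3 S5-b->S4 S6-a->S5 S6-b->S6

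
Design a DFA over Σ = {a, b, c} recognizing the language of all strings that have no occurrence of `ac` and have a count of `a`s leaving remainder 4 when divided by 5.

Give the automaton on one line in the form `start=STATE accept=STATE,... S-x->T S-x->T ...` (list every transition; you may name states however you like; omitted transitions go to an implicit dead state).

Handle the two conditions separately and then intersect. The first has 3 states tracking partial matches of the forbidden pattern `ac`; the second has 5 states tracking the count of `a`s modulo 5. A product state is a pair (one from each), accepting exactly when both do.
With 15 states:
          a    b    c  
>  q0     q1   q0   q0 
   q1     q2   q3   q4 
   q2     q5   q6   q7 
   q3     q2   q3   q3 
   q4     q7   q4   q4 
   q5     q8   q9  q10 
   q6     q5   q6   q6 
   q7    q10   q7   q7 
 * q8    q11  q12  q13 
   q9     q8   q9   q9 
   q10   q13  q10  q10 
   q11    q1   q0  q14 
 * q12   q11  q12  q12 
   q13   q14  q13  q13 
   q14    q4  q14  q14 
(> = start, * = accepting)

start=q0 accept=q8,q12 q0-a->q1 q0-b->q0 q0-c->q0 q1-a->q2 q1-b->q3 q1-c->q4 q2-a->q5 q2-b->q6 q2-c->q7 q3-a->q2 q3-b->q3 q3-c->q3 q4-a->q7 q4-b->q4 q4-c->q4 q5-a->q8 q5-b->q9 q5-c->q10 q6-a->q5 q6-b->q6 q6-c->q6 q7-a->q10 q7-b->q7 q7-c->q7 q8-a->q11 q8-b->q12 q8-c->q13 q9-a->q8 q9-b->q9 q9-c->q9 q10-a->q13 q10-b->q10 q10-c->q10 q11-a->q1 q11-b->q0 q11-c->q14 q12-a->q11 q12-b->q12 q12-c->q12 q13-a->q14 q13-b->q13 q13-c->q13 q14-a->q4 q14-b->q14 q14-c->q14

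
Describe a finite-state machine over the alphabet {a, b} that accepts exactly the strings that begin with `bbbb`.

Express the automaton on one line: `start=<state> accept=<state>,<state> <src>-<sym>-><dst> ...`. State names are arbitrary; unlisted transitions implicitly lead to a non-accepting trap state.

start=S0 accept=S4 S0-a->S5 S0-b->S1 S1-a->S5 S1-b->S2 S2-a->S5 S2-b->S3 S3-a->S5 S3-b->S4 S4-a->S4 S4-b->S4 S5-a->S5 S5-b->S5

Walk along `bbbb` while the input agrees: from S0 take `b` to S1, and so on. Any deviation drops to the rejecting sink S5. Once S4 is reached the prefix is confirmed and every continuation is accepted.
With 6 states:
        a   b  
>  S0   S5  S1 
   S1   S5  S2 
   S2   S5  S3 
   S3   S5  S4 
 * S4   S4  S4 
   S5   S5  S5 
(> = start, * = accepting)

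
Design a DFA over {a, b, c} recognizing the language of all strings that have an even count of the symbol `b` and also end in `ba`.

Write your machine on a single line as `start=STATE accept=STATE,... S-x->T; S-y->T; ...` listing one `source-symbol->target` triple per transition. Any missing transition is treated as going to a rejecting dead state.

Handle the two conditions separately and then intersect. The first has 2 states tracking the count of `b`s modulo 2; the second has 3 states tracking how much of the suffix `ba` has currently been matched. A product state is a pair (one from each), accepting exactly when both do. After merging equivalent states the machine shrinks.
With 4 states:
        a   b   c  
>  S0   S0  S1  S0 
   S1   S1  S2  S1 
   S2   S3  S1  S0 
 * S3   S0  S1  S0 
(> = start, * = accepting)

start=S0; accept=S3; S0-a->S0; S0-b->S1; S0-c->S0; S1-a->S1; S1-b->S2; S1-c->S1; S2-a->S3; S2-b->S1; S2-c->S0; S3-a->S0; S3-b->S1; S3-c->S0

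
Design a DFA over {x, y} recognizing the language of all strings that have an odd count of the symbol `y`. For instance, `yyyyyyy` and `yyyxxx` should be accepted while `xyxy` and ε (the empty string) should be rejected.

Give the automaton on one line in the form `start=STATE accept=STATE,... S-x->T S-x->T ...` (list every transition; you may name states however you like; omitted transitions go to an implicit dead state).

start=S0 accept=S1 S0-x->S0 S0-y->S1 S1-x->S1 S1-y->S0

The only thing that matters is how many `y`s have appeared, reduced mod 2. Use one state per residue: S0 for 0, …, S1 for 1. Reading `y` moves to the next residue; anything else stays put. S1 is accepting.
2 states suffice.
        x   y  
>  S0   S0  S1 
 * S1   S1  S0 
(> = start, * = accepting)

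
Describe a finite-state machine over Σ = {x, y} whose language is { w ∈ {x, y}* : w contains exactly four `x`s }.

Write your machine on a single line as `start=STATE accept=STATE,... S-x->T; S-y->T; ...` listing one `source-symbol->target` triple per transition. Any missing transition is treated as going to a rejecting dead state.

start=S0; accept=S4; S0-x->S1; S0-y->S0; S1-x->S2; S1-y->S1; S2-x->S3; S2-y->S2; S3-x->S4; S3-y->S3; S4-x->S5; S4-y->S4; S5-x->S5; S5-y->S5

Only the number of `x`s matters, and only up to 5. Make a chain S0 → S1 → S2 → S3 → S4 → S5 advanced by each `x` (with S5 absorbing); every other symbol self-loops. The accepting set is {S4}.
A 6-state machine:
        x   y  
>  S0   S1  S0 
   S1   S2  S1 
   S2   S3  S2 
   S3   S4  S3 
 * S4   S5  S4 
   S5   S5  S5 
(> = start, * = accepting)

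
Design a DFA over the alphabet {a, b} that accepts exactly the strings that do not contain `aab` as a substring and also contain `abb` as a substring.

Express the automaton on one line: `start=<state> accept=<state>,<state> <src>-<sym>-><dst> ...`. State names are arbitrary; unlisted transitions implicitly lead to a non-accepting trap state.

start=S0 accept=S4,S5,S6 S0-a->S1 S0-b->S0 S1-a->S2 S1-b->S3 S2-a->S2 S2-b->S2 S3-a->S1 S3-b->S4 S4-a->S5 S4-b->S4 S5-a->S6 S5-b->S4 S6-a->S6 S6-b->S2

Run two small machines in parallel and take their product. The first has 4 states tracking partial matches of the forbidden pattern `aab`; the second has 4 states tracking whether and how much of `abb` has been seen. A product state is a pair (one from each), accepting exactly when both do. Equivalent product states are then merged.
        a   b  
>  S0   S1  S0 
   S1   S2  S3 
   S2   S2  S2 
   S3   S1  S4 
 * S4   S5  S4 
 * S5   S6  S4 
 * S6   S6  S2 
(> = start, * = accepting)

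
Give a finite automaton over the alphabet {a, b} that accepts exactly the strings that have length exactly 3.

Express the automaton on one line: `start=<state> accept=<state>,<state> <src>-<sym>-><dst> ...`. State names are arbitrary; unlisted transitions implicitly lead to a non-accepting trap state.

We only need to distinguish lengths 0, 1, …, 3, and '>3'. Chain q0 → q1 → q2 → q3 → q4 on every symbol, with q4 looping. Accepting states: {q3}.
        a   b  
>  q0   q1  q1 
   q1   q2  q2 
   q2   q3  q3 
 * q3   q4  q4 
   q4   q4  q4 
(> = start, * = accepting)

start=q0 accept=q3 q0-a->q1 q0-b->q1 q1-a->q2 q1-b->q2 q2-a->q3 q2-b->q3 q3-a->q4 q3-b->q4 q4-a->q4 q4-b->q4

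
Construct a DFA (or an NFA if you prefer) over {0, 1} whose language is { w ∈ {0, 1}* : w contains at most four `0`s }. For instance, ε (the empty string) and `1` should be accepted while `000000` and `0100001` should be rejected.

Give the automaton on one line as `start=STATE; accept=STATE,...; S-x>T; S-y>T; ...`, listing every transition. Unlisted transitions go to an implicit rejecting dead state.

start=q0; accept=q0,q1,q2,q3,q4; q0-0>q1; q0-1>q0; q1-0>q2; q1-1>q1; q2-0>q3; q2-1>q2; q3-0>q4; q3-1>q3; q4-0>q5; q4-1>q4; q5-0>q5; q5-1>q5

Only the number of `0`s matters, and only up to 5. Make a chain q0 → q1 → q2 → q3 → q4 → q5 advanced by each `0` (with q5 absorbing); every other symbol self-loops. The accepting set is {q0, q1, q2, q3, q4}.
6 states suffice.
        0   1  
>* q0   q1  q0 
 * q1   q2  q1 
 * q2   q3  q2 
 * q3   q4  q3 
 * q4   q5  q4 
   q5   q5  q5 
(> = start, * = accepting)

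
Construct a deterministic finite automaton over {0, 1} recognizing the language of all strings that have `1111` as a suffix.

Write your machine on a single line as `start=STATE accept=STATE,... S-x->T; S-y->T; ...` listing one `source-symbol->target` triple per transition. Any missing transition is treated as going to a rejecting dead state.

Let each state record the length of the longest suffix of the input read so far that is also a prefix of `1111`. B means the last symbol is `1`; C means the last 2 symbols are `11`; D means the last 3 symbols are `111`; E means the last 4 symbols are `1111`. Accept only at E, where the string currently ends in `1111`.
A 5-state machine:
       0  1 
>  A   A  B 
   B   A  C 
   C   A  D 
   D   A  E 
 * E   A  E 
(> = start, * = accepting)

start=A; accept=E; A-0->A; A-1->B; B-0->A; B-1->C; C-0->A; C-1->D; D-0->A; D-1->E; E-0->A; E-1->E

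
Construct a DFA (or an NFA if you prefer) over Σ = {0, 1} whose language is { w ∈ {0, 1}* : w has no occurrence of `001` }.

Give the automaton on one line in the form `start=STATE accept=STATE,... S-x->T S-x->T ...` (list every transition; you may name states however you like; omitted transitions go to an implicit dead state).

This is the complement of 'contains `001`'. Use the same substring-matching states — q0 through q3 holding how much of `001` has just been matched — but flip the accepting set: everything except the trap q3 accepts.
With 4 states:
        0   1  
>* q0   q1  q0 
 * q1   q2  q0 
 * q2   q2  q3 
   q3   q3  q3 
(> = start, * = accepting)

start=q0 accept=q0,q1,q2 q0-0->q1 q0-1->q0 q1-0->q2 q1-1->q0 q2-0->q2 q2-1->q3 q3-0->q3 q3-1->q3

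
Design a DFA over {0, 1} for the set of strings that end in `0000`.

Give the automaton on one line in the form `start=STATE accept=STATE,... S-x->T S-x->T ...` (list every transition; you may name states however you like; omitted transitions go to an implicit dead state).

start=q0 accept=q4 q0-0->q1 q0-1->q0 q1-0->q2 q1-1->q0 q2-0->q3 q2-1->q0 q3-0->q4 q3-1->q0 q4-0->q4 q4-1->q0

Let each state record the length of the longest suffix of the input read so far that is also a prefix of `0000`. q1 means the last symbol is `0`; q2 means the last 2 symbols are `00`; q3 means the last 3 symbols are `000`; q4 means the last 4 symbols are `0000`. Accept only at q4, where the string currently ends in `0000`.
5 states suffice.
        0   1  
>  q0   q1  q0 
   q1   q2  q0 
   q2   q3  q0 
   q3   q4  q0 
 * q4   q4  q0 
(> = start, * = accepting)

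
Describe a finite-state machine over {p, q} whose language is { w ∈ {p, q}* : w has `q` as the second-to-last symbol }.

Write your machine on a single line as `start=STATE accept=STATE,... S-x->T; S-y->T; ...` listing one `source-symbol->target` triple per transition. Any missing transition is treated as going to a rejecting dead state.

start=A; accept=F,G; A-p->B; A-q->C; B-p->D; B-q->E; C-p->F; C-q->G; D-p->D; D-q->E; E-p->F; E-q->G; F-p->D; F-q->E; G-p->F; G-q->G

Because acceptance depends on a position counted from the end, the machine has to buffer the most recent 2 symbols. Make each state the string of the last up-to-2 symbols read; on input `x` shift the window left and append `x`. Accept when the buffered window has length 2 and begins with `q`.
With 7 states:
       p  q 
>  A   B  C 
   B   D  E 
   C   F  G 
   D   D  E 
   E   F  G 
 * F   D  E 
 * G   F  G 
(> = start, * = accepting)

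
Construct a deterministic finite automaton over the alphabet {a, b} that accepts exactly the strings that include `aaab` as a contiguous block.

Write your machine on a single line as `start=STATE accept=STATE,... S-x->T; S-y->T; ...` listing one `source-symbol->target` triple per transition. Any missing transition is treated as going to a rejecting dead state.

start=q0; accept=q4; q0-a->q1; q0-b->q0; q1-a->q2; q1-b->q0; q2-a->q3; q2-b->q0; q3-a->q3; q3-b->q4; q4-a->q4; q4-b->q4

Track how much of `aaab` has been matched so far: state q0 is no progress, q4 is the absorbing accept state reached once `aaab` has occurred. Intermediate states record partial matches; on a mismatch, fall back to the longest reusable overlap.
With 5 states:
        a   b  
>  q0   q1  q0 
   q1   q2  q0 
   q2   q3  q0 
   q3   q3  q4 
 * q4   q4  q4 
(> = start, * = accepting)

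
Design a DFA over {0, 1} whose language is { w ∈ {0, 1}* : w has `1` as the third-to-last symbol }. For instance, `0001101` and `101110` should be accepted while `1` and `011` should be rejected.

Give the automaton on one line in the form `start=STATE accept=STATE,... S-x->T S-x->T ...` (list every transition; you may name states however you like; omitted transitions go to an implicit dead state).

A DFA must remember the last 3 symbols (since which symbol is third-to-last isn't known until the input ends). Use one state per possible window of the last ≤3 symbols; accept from those whose window starts with `1`.
          0    1  
>  q0     q1   q2 
   q1     q3   q4 
   q2     q5   q6 
   q3     q7   q8 
   q4     q9  q10 
   q5    q11  q12 
   q6    q13  q14 
   q7     q7   q8 
   q8     q9  q10 
   q9    q11  q12 
   q10   q13  q14 
 * q11    q7   q8 
 * q12    q9  q10 
 * q13   q11  q12 
 * q14   q13  q14 
(> = start, * = accepting)

start=q0 accept=q11,q12,q13,q14 q0-0->q1 q0-1->q2 q1-0->q3 q1-1->q4 q2-0->q5 q2-1->q6 q3-0->q7 q3-1->q8 q4-0->q9 q4-1->q10 q5-0->q11 q5-1->q12 q6-0->q13 q6-1->q14 q7-0->q7 q7-1->q8 q8-0->q9 q8-1->q10 q9-0->q11 q9-1->q12 q10-0->q13 q10-1->q14 q11-0->q7 q11-1->q8 q12-0->q9 q12-1->q10 q13-0->q11 q13-1->q12 q14-0->q13 q14-1->q14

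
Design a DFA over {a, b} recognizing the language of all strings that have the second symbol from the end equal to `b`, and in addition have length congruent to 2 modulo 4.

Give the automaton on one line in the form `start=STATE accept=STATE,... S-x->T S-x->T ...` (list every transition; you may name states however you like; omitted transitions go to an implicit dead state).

start=s0 accept=s4 s0-a->s1 s0-b->s2 s1-a->s3 s1-b->s3 s2-a->s4 s2-b->s4 s3-a->s5 s3-b->s5 s4-a->s5 s4-b->s5 s5-a->s0 s5-b->s0

Run two small machines in parallel and take their product. The first has 7 states tracking the last 2 symbols read; the second has 4 states tracking the input length modulo 4. A product state is a pair (one from each), accepting exactly when both do. Minimizing collapses redundant product states.
        a   b  
>  s0   s1  s2 
   s1   s3  s3 
   s2   s4  s4 
   s3   s5  s5 
 * s4   s5  s5 
   s5   s0  s0 
(> = start, * = accepting)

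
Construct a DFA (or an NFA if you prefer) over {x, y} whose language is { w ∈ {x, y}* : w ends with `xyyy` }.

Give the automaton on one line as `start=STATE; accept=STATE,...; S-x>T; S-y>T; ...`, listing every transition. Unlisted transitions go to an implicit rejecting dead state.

start=A; accept=E; A-x>B; A-y>A; B-x>B; B-y>C; C-x>B; C-y>D; D-x>B; D-y>E; E-x>B; E-y>A

Let each state record the length of the longest suffix of the input read so far that is also a prefix of `xyyy`. B means the last symbol is `x`; C means the last 2 symbols are `xy`; D means the last 3 symbols are `xyy`; E means the last 4 symbols are `xyyy`. Accept only at E, where the string currently ends in `xyyy`.
5 states suffice.
       x  y 
>  A   B  A 
   B   B  C 
   C   B  D 
   D   B  E 
 * E   B  A 
(> = start, * = accepting)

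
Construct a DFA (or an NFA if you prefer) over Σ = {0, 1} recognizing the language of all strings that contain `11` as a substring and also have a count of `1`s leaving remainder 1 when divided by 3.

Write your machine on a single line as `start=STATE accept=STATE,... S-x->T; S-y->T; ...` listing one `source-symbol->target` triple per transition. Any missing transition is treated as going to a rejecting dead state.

start=A; accept=H; A-0->A; A-1->B; B-0->C; B-1->D; C-0->C; C-1->E; D-0->D; D-1->F; E-0->G; E-1->F; F-0->F; F-1->H; G-0->G; G-1->I; H-0->H; H-1->D; I-0->A; I-1->H

Build one automaton per condition and run them in lockstep. One (3 states) tracks whether and how much of `11` has been seen; the other (3 states) tracks the count of `1`s modulo 3. Each combined state is a pair, one component from each; accept when both components accept.
With 9 states:
       0  1 
>  A   A  B 
   B   C  D 
   C   C  E 
   D   D  F 
   E   G  F 
   F   F  H 
   G   G  I 
 * H   H  D 
   I   A  H 
(> = start, * = accepting)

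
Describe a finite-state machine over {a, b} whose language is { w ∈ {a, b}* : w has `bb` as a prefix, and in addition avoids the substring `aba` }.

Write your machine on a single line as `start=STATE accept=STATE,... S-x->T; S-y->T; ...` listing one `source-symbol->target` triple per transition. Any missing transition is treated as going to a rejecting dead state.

Handle the two conditions separately and then intersect. The first has 4 states tracking whether the input so far still matches the prefix `bb`; the second has 4 states tracking partial matches of the forbidden pattern `aba`. A product state is a pair (one from each), accepting exactly when both do. Equivalent product states are then merged.
With 6 states:
        a   b  
>  s0   s1  s2 
   s1   s1  s1 
   s2   s1  s3 
 * s3   s4  s3 
 * s4   s4  s5 
 * s5   s1  s3 
(> = start, * = accepting)

start=s0; accept=s3,s4,s5; s0-a->s1; s0-b->s2; s1-a->s1; s1-b->s1; s2-a->s1; s2-b->s3; s3-a->s4; s3-b->s3; s4-a->s4; s4-b->s5; s5-a->s1; s5-b->s3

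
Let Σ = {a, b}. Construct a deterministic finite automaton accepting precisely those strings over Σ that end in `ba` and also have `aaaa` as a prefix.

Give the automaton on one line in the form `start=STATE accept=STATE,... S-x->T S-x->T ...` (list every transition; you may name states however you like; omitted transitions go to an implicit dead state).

Build one automaton per condition and run them in lockstep. One (3 states) tracks how much of the suffix `ba` has currently been matched; the other (6 states) tracks whether the input so far still matches the prefix `aaaa`. Each combined state is a pair, one component from each; accept when both components accept. Minimizing collapses redundant product states.
With 8 states:
        a   b  
>  S0   S1  S2 
   S1   S3  S2 
   S2   S2  S2 
   S3   S4  S2 
   S4   S5  S2 
   S5   S5  S6 
   S6   S7  S6 
 * S7   S5  S6 
(> = start, * = accepting)

start=S0 accept=S7 S0-a->S1 S0-b->S2 S1-a->S3 S1-b->S2 S2-a->S2 S2-b->S2 S3-a->S4 S3-b->S2 S4-a->S5 S4-b->S2 S5-a->S5 S5-b->S6 S6-a->S7 S6-b->S6 S7-a->S5 S7-b->S6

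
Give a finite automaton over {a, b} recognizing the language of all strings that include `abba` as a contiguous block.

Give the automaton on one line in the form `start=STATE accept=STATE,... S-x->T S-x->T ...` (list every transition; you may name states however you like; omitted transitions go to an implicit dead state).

States S0..S3 record the length of the longest prefix of `abba` that matches the current input suffix. Reaching S4 means `abba` has been seen, and we stay there forever. Accept from S4.
A 5-state machine:
        a   b  
>  S0   S1  S0 
   S1   S1  S2 
   S2   S1  S3 
   S3   S4  S0 
 * S4   S4  S4 
(> = start, * = accepting)

start=S0 accept=S4 S0-a->S1 S0-b->S0 S1-a->S1 S1-b->S2 S2-a->S1 S2-b->S3 S3-a->S4 S3-b->S0 S4-a->S4 S4-b->S4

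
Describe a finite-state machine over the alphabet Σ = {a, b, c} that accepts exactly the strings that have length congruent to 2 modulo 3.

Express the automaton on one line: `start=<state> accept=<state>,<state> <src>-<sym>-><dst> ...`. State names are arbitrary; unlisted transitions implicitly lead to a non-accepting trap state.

start=q0 accept=q2 q0-a->q1 q0-b->q1 q0-c->q1 q1-a->q2 q1-b->q2 q1-c->q2 q2-a->q0 q2-b->q0 q2-c->q0

Only the length mod 3 matters, so use a 3-cycle: from any state, every input symbol moves to the next state, wrapping q2 back to q0. Mark q2 accepting.
With 3 states:
        a   b   c  
>  q0   q1  q1  q1 
   q1   q2  q2  q2 
 * q2   q0  q0  q0 
(> = start, * = accepting)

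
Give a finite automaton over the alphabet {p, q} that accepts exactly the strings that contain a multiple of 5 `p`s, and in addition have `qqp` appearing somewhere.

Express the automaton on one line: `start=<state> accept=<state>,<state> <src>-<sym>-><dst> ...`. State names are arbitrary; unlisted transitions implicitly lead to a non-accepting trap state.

start=A accept=P A-p->B A-q->C B-p->D B-q->E C-p->B C-q->F D-p->G D-q->H E-p->D E-q->I F-p->I F-q->F G-p->J G-q->K H-p->G H-q->L I-p->L I-q->I J-p->A J-q->M K-p->J K-q->N L-p->N L-q->L M-p->A M-q->O N-p->O N-q->N O-p->P O-q->O P-p->I P-q->P

Run two small machines in parallel and take their product. The first has 5 states tracking the count of `p`s modulo 5; the second has 4 states tracking whether and how much of `qqp` has been seen. A product state is a pair (one from each), accepting exactly when both do. Minimizing collapses redundant product states.
A 16-state machine:
       p  q 
>  A   B  C 
   B   D  E 
   C   B  F 
   D   G  H 
   E   D  I 
   F   I  F 
   G   J  K 
   H   G  L 
   I   L  I 
   J   A  M 
   K   J  N 
   L   N  L 
   M   A  O 
   N   O  N 
   O   P  O 
 * P   I  P 
(> = start, * = accepting)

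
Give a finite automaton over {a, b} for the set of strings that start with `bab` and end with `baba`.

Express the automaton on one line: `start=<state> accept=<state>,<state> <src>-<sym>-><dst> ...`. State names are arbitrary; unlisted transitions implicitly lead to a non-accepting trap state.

Handle the two conditions separately and then intersect. The first has 5 states tracking whether the input so far still matches the prefix `bab`; the second has 5 states tracking how much of the suffix `baba` has currently been matched. A product state is a pair (one from each), accepting exactly when both do.
          a    b  
>  s0     s1   s2 
   s1     s1   s3 
   s2     s4   s3 
   s3     s5   s3 
   s4     s1   s6 
   s5     s1   s7 
   s6     s8   s9 
   s7    s10   s3 
 * s8    s11   s6 
   s9    s12   s9 
   s10    s1   s7 
   s11   s11   s9 
   s12   s11   s6 
(> = start, * = accepting)

start=s0 accept=s8 s0-a->s1 s0-b->s2 s1-a->s1 s1-b->s3 s2-a->s4 s2-b->s3 s3-a->s5 s3-b->s3 s4-a->s1 s4-b->s6 s5-a->s1 s5-b->s7 s6-a->s8 s6-b->s9 s7-a->s10 s7-b->s3 s8-a->s11 s8-b->s6 s9-a->s12 s9-b->s9 s10-a->s1 s10-b->s7 s11-a->s11 s11-b->s9 s12-a->s11 s12-b->s6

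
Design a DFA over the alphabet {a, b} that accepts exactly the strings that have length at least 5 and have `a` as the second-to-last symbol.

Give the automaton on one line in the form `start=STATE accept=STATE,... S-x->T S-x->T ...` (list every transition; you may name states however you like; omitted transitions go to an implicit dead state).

Build one automaton per condition and run them in lockstep. The first has 7 states tracking the input length, saturating at 6; the second has 7 states tracking the last 2 symbols read. A product state is a pair (one from each), accepting exactly when both do. After merging equivalent states the machine shrinks.
A 7-state machine:
        a   b  
>  s0   s1  s1 
   s1   s2  s2 
   s2   s3  s3 
   s3   s4  s3 
   s4   s5  s6 
 * s5   s5  s6 
 * s6   s4  s3 
(> = start, * = accepting)

start=s0 accept=s5,s6 s0-a->s1 s0-b->s1 s1-a->s2 s1-b->s2 s2-a->s3 s2-b->s3 s3-a->s4 s3-b->s3 s4-a->s5 s4-b->s6 s5-a->s5 s5-b->s6 s6-a->s4 s6-b->s3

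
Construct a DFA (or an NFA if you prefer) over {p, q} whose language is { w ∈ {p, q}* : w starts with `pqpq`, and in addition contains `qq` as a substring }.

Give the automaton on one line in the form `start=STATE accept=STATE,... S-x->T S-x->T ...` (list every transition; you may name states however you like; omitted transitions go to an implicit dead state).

Build one automaton per condition and run them in lockstep. The first has 6 states tracking whether the input so far still matches the prefix `pqpq`; the second has 3 states tracking whether and how much of `qq` has been seen. A product state is a pair (one from each), accepting exactly when both do.
A 10-state machine:
        p   q  
>  S0   S1  S2 
   S1   S3  S4 
   S2   S3  S5 
   S3   S3  S2 
   S4   S6  S5 
   S5   S5  S5 
   S6   S3  S7 
   S7   S8  S9 
   S8   S8  S7 
 * S9   S9  S9 
(> = start, * = accepting)

start=S0 accept=S9 S0-p->S1 S0-q->S2 S1-p->S3 S1-q->S4 S2-p->S3 S2-q->S5 S3-p->S3 S3-q->S2 S4-p->S6 S4-q->S5 S5-p->S5 S5-q->S5 S6-p->S3 S6-q->S7 S7-p->S8 S7-q->S9 S8-p->S8 S8-q->S7 S9-p->S9 S9-q->S9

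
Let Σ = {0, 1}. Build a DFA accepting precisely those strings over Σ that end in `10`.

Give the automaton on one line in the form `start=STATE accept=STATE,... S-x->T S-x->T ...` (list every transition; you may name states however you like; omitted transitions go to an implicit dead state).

start=q0 accept=q2 q0-0->q0 q0-1->q1 q1-0->q2 q1-1->q1 q2-0->q0 q2-1->q1

Remember how much of `10` the current input suffix matches. State q0 means no match yet; q1 means the last symbol is `1`; q2 means the last 2 symbols are `10`. Only q2 accepts. On a mismatch, fall back to the longest proper suffix that is still a prefix of `10`.
A 3-state machine:
        0   1  
>  q0   q0  q1 
   q1   q2  q1 
 * q2   q0  q1 
(> = start, * = accepting)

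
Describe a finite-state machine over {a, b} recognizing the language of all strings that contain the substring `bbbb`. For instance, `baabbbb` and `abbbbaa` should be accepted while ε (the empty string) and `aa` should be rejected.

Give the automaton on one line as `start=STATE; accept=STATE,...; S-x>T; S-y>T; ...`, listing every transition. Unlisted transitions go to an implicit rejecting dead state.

States S0..S3 record the length of the longest prefix of `bbbb` that matches the current input suffix. Reaching S4 means `bbbb` has been seen, and we stay there forever. Accept from S4.
A 5-state machine:
        a   b  
>  S0   S0  S1 
   S1   S0  S2 
   S2   S0  S3 
   S3   S0  S4 
 * S4   S4  S4 
(> = start, * = accepting)

start=S0; accept=S4; S0-a>S0; S0-b>S1; S1-a>S0; S1-b>S2; S2-a>S0; S2-b>S3; S3-a>S0; S3-b>S4; S4-a>S4; S4-b>S4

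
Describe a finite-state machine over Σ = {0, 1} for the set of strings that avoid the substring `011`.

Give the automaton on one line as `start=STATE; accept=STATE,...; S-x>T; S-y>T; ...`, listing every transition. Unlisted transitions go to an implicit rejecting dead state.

This is the complement of 'contains `011`'. Use the same substring-matching states — A through D holding how much of `011` has just been matched — but flip the accepting set: everything except the trap D accepts.
4 states suffice.
       0  1 
>* A   B  A 
 * B   B  C 
 * C   B  D 
   D   D  D 
(> = start, * = accepting)

start=A; accept=A,B,C; A-0>B; A-1>A; B-0>B; B-1>C; C-0>B; C-1>D; D-0>D; D-1>D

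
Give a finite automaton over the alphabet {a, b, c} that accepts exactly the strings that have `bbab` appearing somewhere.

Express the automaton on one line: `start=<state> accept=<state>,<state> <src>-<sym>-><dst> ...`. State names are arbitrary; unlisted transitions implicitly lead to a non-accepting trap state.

Track how much of `bbab` has been matched so far: state s0 is no progress, s4 is the absorbing accept state reached once `bbab` has occurred. Intermediate states record partial matches; on a mismatch, fall back to the longest reusable overlap.
A 5-state machine:
        a   b   c  
>  s0   s0  s1  s0 
   s1   s0  s2  s0 
   s2   s3  s2  s0 
   s3   s0  s4  s0 
 * s4   s4  s4  s4 
(> = start, * = accepting)

start=s0 accept=s4 s0-a->s0 s0-b->s1 s0-c->s0 s1-a->s0 s1-b->s2 s1-c->s0 s2-a->s3 s2-b->s2 s2-c->s0 s3-a->s0 s3-b->s4 s3-c->s0 s4-a->s4 s4-b->s4 s4-c->s4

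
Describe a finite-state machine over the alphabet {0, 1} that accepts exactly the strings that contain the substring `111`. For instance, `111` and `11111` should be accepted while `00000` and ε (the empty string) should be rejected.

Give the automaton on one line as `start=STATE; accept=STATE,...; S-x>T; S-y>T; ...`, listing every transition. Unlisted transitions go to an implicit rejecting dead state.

Track how much of `111` has been matched so far: state q0 is no progress, q3 is the absorbing accept state reached once `111` has occurred. Intermediate states record partial matches; on a mismatch, fall back to the longest reusable overlap.
A 4-state machine:
        0   1  
>  q0   q0  q1 
   q1   q0  q2 
   q2   q0  q3 
 * q3   q3  q3 
(> = start, * = accepting)

start=q0; accept=q3; q0-0>q0; q0-1>q1; q1-0>q0; q1-1>q2; q2-0>q0; q2-1>q3; q3-0>q3; q3-1>q3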